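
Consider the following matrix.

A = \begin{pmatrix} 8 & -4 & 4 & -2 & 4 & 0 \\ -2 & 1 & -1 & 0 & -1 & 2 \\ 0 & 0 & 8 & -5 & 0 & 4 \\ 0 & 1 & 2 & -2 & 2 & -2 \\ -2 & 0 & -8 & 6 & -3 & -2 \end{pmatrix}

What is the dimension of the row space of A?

Row reduce to echelon form.
R2 ← R2 + (1/4)·R1: [0, 0, 0, -1/2, 0, 2]
R5 ← R5 + (1/4)·R1: [0, -1, -7, 11/2, -2, -2]
Swap R2 ↔ R4
R5 ← R5 + R2: [0, 0, -5, 7/2, 0, -4]
R5 ← R5 + (5/8)·R3: [0, 0, 0, 3/8, 0, -3/2]
R5 ← R5 + (3/4)·R4: [0, 0, 0, 0, 0, 0]
Echelon form has 4 nonzero rows, so rank(A) = 4.
The row space has dimension equal to the rank: 4.

4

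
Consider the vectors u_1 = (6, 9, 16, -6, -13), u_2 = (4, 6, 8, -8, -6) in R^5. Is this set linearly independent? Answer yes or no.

yes

Form the matrix with these vectors as rows and row reduce.
R2 ← R2 − (2/3)·R1: [0, 0, -8/3, -4, 8/3]
2 nonzero rows, so the 2 vectors span a space of dimension 2.
Since 2 = 2, the vectors are linearly independent.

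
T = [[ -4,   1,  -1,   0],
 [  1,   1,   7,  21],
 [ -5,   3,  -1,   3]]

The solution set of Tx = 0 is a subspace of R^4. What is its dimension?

1

Row reduce to echelon form.
R2 ← R2 + (1/4)·R1: [0, 5/4, 27/4, 21]
R3 ← R3 − (5/4)·R1: [0, 7/4, 1/4, 3]
R3 ← R3 − (7/5)·R2: [0, 0, -46/5, -132/5]
3 nonzero rows, so rank(T) = 3.
T has 4 columns; by rank–nullity, nullity = 4 − 3 = 1.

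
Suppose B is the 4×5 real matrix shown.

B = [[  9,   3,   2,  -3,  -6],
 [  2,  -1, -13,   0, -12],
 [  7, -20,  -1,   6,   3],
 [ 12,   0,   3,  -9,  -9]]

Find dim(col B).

Row reduce to echelon form.
R2 ← R2 − (2/9)·R1: [0, -5/3, -121/9, 2/3, -32/3]
R3 ← R3 − (7/9)·R1: [0, -67/3, -23/9, 25/3, 23/3]
R4 ← R4 − (4/3)·R1: [0, -4, 1/3, -5, -1]
R3 ← R3 − (67/5)·R2: [0, 0, 888/5, -3/5, 753/5]
R4 ← R4 − (12/5)·R2: [0, 0, 163/5, -33/5, 123/5]
R4 ← R4 − (163/888)·R3: [0, 0, 0, -1921/296, -901/296]
Echelon form has 4 nonzero rows, so rank(B) = 4.
The column space has dimension equal to the rank: 4.

4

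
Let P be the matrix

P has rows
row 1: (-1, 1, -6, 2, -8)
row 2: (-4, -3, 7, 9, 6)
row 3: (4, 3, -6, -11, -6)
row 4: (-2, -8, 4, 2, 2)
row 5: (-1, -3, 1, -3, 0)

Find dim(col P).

Row reduce to echelon form.
R2 ← R2 − (4)·R1: [0, -7, 31, 1, 38]
R3 ← R3 + (4)·R1: [0, 7, -30, -3, -38]
R4 ← R4 − (2)·R1: [0, -10, 16, -2, 18]
R5 ← R5 − R1: [0, -4, 7, -5, 8]
R3 ← R3 + R2: [0, 0, 1, -2, 0]
R4 ← R4 − (10/7)·R2: [0, 0, -198/7, -24/7, -254/7]
R5 ← R5 − (4/7)·R2: [0, 0, -75/7, -39/7, -96/7]
R4 ← R4 + (198/7)·R3: [0, 0, 0, -60, -254/7]
R5 ← R5 + (75/7)·R3: [0, 0, 0, -27, -96/7]
R5 ← R5 − (9/20)·R4: [0, 0, 0, 0, 183/70]
Echelon form has 5 nonzero rows, so rank(P) = 5.
The column space has dimension equal to the rank: 5.

5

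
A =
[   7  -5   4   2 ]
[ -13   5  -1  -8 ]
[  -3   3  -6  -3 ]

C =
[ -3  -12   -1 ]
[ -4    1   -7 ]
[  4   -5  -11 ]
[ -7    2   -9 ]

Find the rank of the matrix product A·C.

First compute AC:
[[  1, -105, -34],
 [ 71, 150,  61],
 [ -6,  63,  75]]
Now row reduce the product.
R2 ← R2 − (71)·R1: [0, 7605, 2475]
R3 ← R3 + (6)·R1: [0, -567, -129]
R3 ← R3 + (63/845)·R2: [0, 0, 9384/169]
3 nonzero rows, so rank(AC) = 3.

3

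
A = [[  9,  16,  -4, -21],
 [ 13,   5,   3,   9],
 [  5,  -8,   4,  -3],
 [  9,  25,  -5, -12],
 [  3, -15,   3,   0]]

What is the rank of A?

Row reduce to echelon form.
R2 ← R2 − (13/9)·R1: [0, -163/9, 79/9, 118/3]
R3 ← R3 − (5/9)·R1: [0, -152/9, 56/9, 26/3]
R4 ← R4 − R1: [0, 9, -1, 9]
R5 ← R5 − (1/3)·R1: [0, -61/3, 13/3, 7]
R3 ← R3 − (152/163)·R2: [0, 0, -320/163, -4566/163]
R4 ← R4 + (81/163)·R2: [0, 0, 548/163, 4653/163]
R5 ← R5 − (183/163)·R2: [0, 0, -900/163, -6057/163]
R4 ← R4 + (137/80)·R3: [0, 0, 0, -777/40]
R5 ← R5 − (45/16)·R3: [0, 0, 0, 333/8]
R5 ← R5 + (15/7)·R4: [0, 0, 0, 0]
Echelon form has 4 nonzero rows, so rank(A) = 4.

4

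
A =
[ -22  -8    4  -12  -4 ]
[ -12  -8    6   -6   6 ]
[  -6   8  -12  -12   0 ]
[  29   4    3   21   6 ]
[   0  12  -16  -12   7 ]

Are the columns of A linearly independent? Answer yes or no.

no

Row reduce A to echelon form.
R2 ← R2 − (6/11)·R1: [0, -40/11, 42/11, 6/11, 90/11]
R3 ← R3 − (3/11)·R1: [0, 112/11, -144/11, -96/11, 12/11]
R4 ← R4 + (29/22)·R1: [0, -72/11, 91/11, 57/11, 8/11]
R3 ← R3 + (14/5)·R2: [0, 0, -12/5, -36/5, 24]
R4 ← R4 − (9/5)·R2: [0, 0, 7/5, 21/5, -14]
R5 ← R5 + (33/10)·R2: [0, 0, -17/5, -51/5, 34]
R4 ← R4 + (7/12)·R3: [0, 0, 0, 0, 0]
R5 ← R5 − (17/12)·R3: [0, 0, 0, 0, 0]
3 pivots among 5 columns.
Only 3 < 5 pivot columns, so the columns are linearly dependent.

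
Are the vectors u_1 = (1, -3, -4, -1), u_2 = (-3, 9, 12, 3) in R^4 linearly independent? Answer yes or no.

no

Form the matrix with these vectors as rows and row reduce.
R2 ← R2 + (3)·R1: [0, 0, 0, 0]
1 nonzero row, so the 2 vectors span a space of dimension 1.
Since 1 < 2, the vectors are linearly dependent.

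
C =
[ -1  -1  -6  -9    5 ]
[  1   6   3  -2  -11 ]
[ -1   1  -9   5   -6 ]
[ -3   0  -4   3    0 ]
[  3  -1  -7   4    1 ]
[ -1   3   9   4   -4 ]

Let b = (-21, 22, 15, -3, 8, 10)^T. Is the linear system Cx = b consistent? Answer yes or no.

Row reduce the augmented matrix [C | b].
R2 ← R2 + R1: [0, 5, -3, -11, -6, 1]
R3 ← R3 − R1: [0, 2, -3, 14, -11, 36]
R4 ← R4 − (3)·R1: [0, 3, 14, 30, -15, 60]
R5 ← R5 + (3)·R1: [0, -4, -25, -23, 16, -55]
R6 ← R6 − R1: [0, 4, 15, 13, -9, 31]
R3 ← R3 − (2/5)·R2: [0, 0, -9/5, 92/5, -43/5, 178/5]
R4 ← R4 − (3/5)·R2: [0, 0, 79/5, 183/5, -57/5, 297/5]
R5 ← R5 + (4/5)·R2: [0, 0, -137/5, -159/5, 56/5, -271/5]
R6 ← R6 − (4/5)·R2: [0, 0, 87/5, 109/5, -21/5, 151/5]
R4 ← R4 + (79/9)·R3: [0, 0, 0, 1783/9, -782/9, 3347/9]
R5 ← R5 − (137/9)·R3: [0, 0, 0, -2807/9, 1279/9, -5365/9]
R6 ← R6 + (29/3)·R3: [0, 0, 0, 599/3, -262/3, 1123/3]
R5 ← R5 + (2807/1783)·R4: [0, 0, 0, 0, 9487/1783, -18974/1783]
R6 ← R6 − (1797/1783)·R4: [0, 0, 0, 0, 424/1783, -848/1783]
R6 ← R6 − (8/179)·R5: [0, 0, 0, 0, 0, 0]
The echelon form has 5 nonzero rows, and every pivot lies in the first 5 columns, so rank(C) = rank([C|b]) = 5.
The system is consistent.

yes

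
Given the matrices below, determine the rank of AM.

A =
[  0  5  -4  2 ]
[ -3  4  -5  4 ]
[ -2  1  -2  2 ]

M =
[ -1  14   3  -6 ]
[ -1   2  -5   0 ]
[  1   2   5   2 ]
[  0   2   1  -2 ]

2

First compute AM:
[[ -9,   6, -43, -12],
 [ -6, -36, -50,   0],
 [ -1, -26, -19,   4]]
Now row reduce the product.
R2 ← R2 − (2/3)·R1: [0, -40, -64/3, 8]
R3 ← R3 − (1/9)·R1: [0, -80/3, -128/9, 16/3]
R3 ← R3 − (2/3)·R2: [0, 0, 0, 0]
2 nonzero rows, so rank(AM) = 2.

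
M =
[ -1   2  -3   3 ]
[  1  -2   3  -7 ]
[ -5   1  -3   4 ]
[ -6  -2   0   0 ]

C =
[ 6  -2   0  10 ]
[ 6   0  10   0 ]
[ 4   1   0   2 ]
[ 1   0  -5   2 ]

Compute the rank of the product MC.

First compute MC:
[[ -3,  -1,   5, -10],
 [ -1,   1,  15,   2],
 [-32,   7, -10, -48],
 [-48,  12, -20, -60]]
Now row reduce the product.
R2 ← R2 − (1/3)·R1: [0, 4/3, 40/3, 16/3]
R3 ← R3 − (32/3)·R1: [0, 53/3, -190/3, 176/3]
R4 ← R4 − (16)·R1: [0, 28, -100, 100]
R3 ← R3 − (53/4)·R2: [0, 0, -240, -12]
R4 ← R4 − (21)·R2: [0, 0, -380, -12]
R4 ← R4 − (19/12)·R3: [0, 0, 0, 7]
4 nonzero rows, so rank(MC) = 4.

4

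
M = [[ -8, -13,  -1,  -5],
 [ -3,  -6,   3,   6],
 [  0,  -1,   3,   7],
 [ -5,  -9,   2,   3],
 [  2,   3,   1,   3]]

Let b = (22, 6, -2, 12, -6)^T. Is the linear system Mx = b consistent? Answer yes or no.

yes

Row reduce the augmented matrix [M | b].
R2 ← R2 − (3/8)·R1: [0, -9/8, 27/8, 63/8, -9/4]
R4 ← R4 − (5/8)·R1: [0, -7/8, 21/8, 49/8, -7/4]
R5 ← R5 + (1/4)·R1: [0, -1/4, 3/4, 7/4, -1/2]
R3 ← R3 − (8/9)·R2: [0, 0, 0, 0, 0]
R4 ← R4 − (7/9)·R2: [0, 0, 0, 0, 0]
R5 ← R5 − (2/9)·R2: [0, 0, 0, 0, 0]
The echelon form has 2 nonzero rows, and every pivot lies in the first 4 columns, so rank(M) = rank([M|b]) = 2.
The system is consistent.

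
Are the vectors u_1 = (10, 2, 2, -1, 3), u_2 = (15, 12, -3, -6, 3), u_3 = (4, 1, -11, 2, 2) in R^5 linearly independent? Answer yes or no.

Form the matrix with these vectors as rows and row reduce.
R2 ← R2 − (3/2)·R1: [0, 9, -6, -9/2, -3/2]
R3 ← R3 − (2/5)·R1: [0, 1/5, -59/5, 12/5, 4/5]
R3 ← R3 − (1/45)·R2: [0, 0, -35/3, 5/2, 5/6]
3 nonzero rows, so the 3 vectors span a space of dimension 3.
Since 3 = 3, the vectors are linearly independent.

yes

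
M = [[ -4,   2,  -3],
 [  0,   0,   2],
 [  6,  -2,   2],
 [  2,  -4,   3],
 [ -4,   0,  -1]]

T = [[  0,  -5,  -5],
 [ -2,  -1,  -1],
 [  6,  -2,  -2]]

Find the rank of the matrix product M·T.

First compute MT:
[[-22,  24,  24],
 [ 12,  -4,  -4],
 [ 16, -32, -32],
 [ 26, -12, -12],
 [ -6,  22,  22]]
Now row reduce the product.
R2 ← R2 + (6/11)·R1: [0, 100/11, 100/11]
R3 ← R3 + (8/11)·R1: [0, -160/11, -160/11]
R4 ← R4 + (13/11)·R1: [0, 180/11, 180/11]
R5 ← R5 − (3/11)·R1: [0, 170/11, 170/11]
R3 ← R3 + (8/5)·R2: [0, 0, 0]
R4 ← R4 − (9/5)·R2: [0, 0, 0]
R5 ← R5 − (17/10)·R2: [0, 0, 0]
2 nonzero rows, so rank(MT) = 2.

2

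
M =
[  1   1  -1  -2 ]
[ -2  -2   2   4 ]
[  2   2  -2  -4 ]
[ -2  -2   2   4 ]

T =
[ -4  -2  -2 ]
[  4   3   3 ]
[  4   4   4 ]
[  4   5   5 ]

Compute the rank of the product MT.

1

First compute MT:
[[-12, -13, -13],
 [ 24,  26,  26],
 [-24, -26, -26],
 [ 24,  26,  26]]
Now row reduce the product.
R2 ← R2 + (2)·R1: [0, 0, 0]
R3 ← R3 − (2)·R1: [0, 0, 0]
R4 ← R4 + (2)·R1: [0, 0, 0]
1 nonzero row, so rank(MT) = 1.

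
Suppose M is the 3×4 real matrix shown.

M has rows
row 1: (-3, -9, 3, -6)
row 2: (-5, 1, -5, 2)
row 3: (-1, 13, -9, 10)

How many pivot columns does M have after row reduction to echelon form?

2

Row reduce to echelon form.
R2 ← R2 − (5/3)·R1: [0, 16, -10, 12]
R3 ← R3 − (1/3)·R1: [0, 16, -10, 12]
R3 ← R3 − R2: [0, 0, 0, 0]
Echelon form has 2 nonzero rows, so rank(M) = 2.
Each nonzero row contributes one pivot column: 2 pivot columns.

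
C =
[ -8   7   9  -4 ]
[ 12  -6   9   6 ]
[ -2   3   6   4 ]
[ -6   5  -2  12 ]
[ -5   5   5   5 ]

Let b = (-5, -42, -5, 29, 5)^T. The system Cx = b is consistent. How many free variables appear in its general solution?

Row reduce the augmented matrix [C | b].
R2 ← R2 + (3/2)·R1: [0, 9/2, 45/2, 0, -99/2]
R3 ← R3 − (1/4)·R1: [0, 5/4, 15/4, 5, -15/4]
R4 ← R4 − (3/4)·R1: [0, -1/4, -35/4, 15, 131/4]
R5 ← R5 − (5/8)·R1: [0, 5/8, -5/8, 15/2, 65/8]
R3 ← R3 − (5/18)·R2: [0, 0, -5/2, 5, 10]
R4 ← R4 + (1/18)·R2: [0, 0, -15/2, 15, 30]
R5 ← R5 − (5/36)·R2: [0, 0, -15/4, 15/2, 15]
R4 ← R4 − (3)·R3: [0, 0, 0, 0, 0]
R5 ← R5 − (3/2)·R3: [0, 0, 0, 0, 0]
The echelon form has 3 nonzero rows, and every pivot lies in the first 4 columns, so rank(C) = rank([C|b]) = 3.
The system is consistent.
Free variables = (unknowns) − (rank) = 4 − 3 = 1.

1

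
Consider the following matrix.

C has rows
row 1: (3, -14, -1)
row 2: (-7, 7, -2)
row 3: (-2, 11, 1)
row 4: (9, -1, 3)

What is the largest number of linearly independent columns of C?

Row reduce to echelon form.
R2 ← R2 + (7/3)·R1: [0, -77/3, -13/3]
R3 ← R3 + (2/3)·R1: [0, 5/3, 1/3]
R4 ← R4 − (3)·R1: [0, 41, 6]
R3 ← R3 + (5/77)·R2: [0, 0, 4/77]
R4 ← R4 + (123/77)·R2: [0, 0, -71/77]
R4 ← R4 + (71/4)·R3: [0, 0, 0]
Echelon form has 3 nonzero rows, so rank(C) = 3.
The rank gives the maximum number of linearly independent columns: 3.

3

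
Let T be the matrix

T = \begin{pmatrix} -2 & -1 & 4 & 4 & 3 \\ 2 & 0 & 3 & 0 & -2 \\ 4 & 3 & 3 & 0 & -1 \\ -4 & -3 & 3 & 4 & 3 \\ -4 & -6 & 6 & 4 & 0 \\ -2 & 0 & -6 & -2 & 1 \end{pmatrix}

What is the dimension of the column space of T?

Row reduce to echelon form.
R2 ← R2 + R1: [0, -1, 7, 4, 1]
R3 ← R3 + (2)·R1: [0, 1, 11, 8, 5]
R4 ← R4 − (2)·R1: [0, -1, -5, -4, -3]
R5 ← R5 − (2)·R1: [0, -4, -2, -4, -6]
R6 ← R6 − R1: [0, 1, -10, -6, -2]
R3 ← R3 + R2: [0, 0, 18, 12, 6]
R4 ← R4 − R2: [0, 0, -12, -8, -4]
R5 ← R5 − (4)·R2: [0, 0, -30, -20, -10]
R6 ← R6 + R2: [0, 0, -3, -2, -1]
R4 ← R4 + (2/3)·R3: [0, 0, 0, 0, 0]
R5 ← R5 + (5/3)·R3: [0, 0, 0, 0, 0]
R6 ← R6 + (1/6)·R3: [0, 0, 0, 0, 0]
Echelon form has 3 nonzero rows, so rank(T) = 3.
The column space has dimension equal to the rank: 3.

3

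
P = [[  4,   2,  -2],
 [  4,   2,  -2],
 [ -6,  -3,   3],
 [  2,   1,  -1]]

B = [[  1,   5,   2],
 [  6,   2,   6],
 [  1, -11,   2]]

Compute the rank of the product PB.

First compute PB:
[[ 14,  46,  16],
 [ 14,  46,  16],
 [-21, -69, -24],
 [  7,  23,   8]]
Now row reduce the product.
R2 ← R2 − R1: [0, 0, 0]
R3 ← R3 + (3/2)·R1: [0, 0, 0]
R4 ← R4 − (1/2)·R1: [0, 0, 0]
1 nonzero row, so rank(PB) = 1.

1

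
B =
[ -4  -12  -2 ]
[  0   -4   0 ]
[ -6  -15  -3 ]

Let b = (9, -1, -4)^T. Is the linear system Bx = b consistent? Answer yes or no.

Row reduce the augmented matrix [B | b].
R3 ← R3 − (3/2)·R1: [0, 3, 0, -35/2]
R3 ← R3 + (3/4)·R2: [0, 0, 0, -73/4]
The echelon form has 3 nonzero rows; the last pivot sits in the augmented column, so rank(B) = 2 but rank([B|b]) = 3.
Since the ranks differ, the system is inconsistent.

no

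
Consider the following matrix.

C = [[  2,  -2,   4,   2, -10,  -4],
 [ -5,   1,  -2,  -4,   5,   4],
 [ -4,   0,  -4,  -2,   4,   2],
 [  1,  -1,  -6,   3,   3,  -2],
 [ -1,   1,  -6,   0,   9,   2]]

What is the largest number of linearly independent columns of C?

Row reduce to echelon form.
R2 ← R2 + (5/2)·R1: [0, -4, 8, 1, -20, -6]
R3 ← R3 + (2)·R1: [0, -4, 4, 2, -16, -6]
R4 ← R4 − (1/2)·R1: [0, 0, -8, 2, 8, 0]
R5 ← R5 + (1/2)·R1: [0, 0, -4, 1, 4, 0]
R3 ← R3 − R2: [0, 0, -4, 1, 4, 0]
R4 ← R4 − (2)·R3: [0, 0, 0, 0, 0, 0]
R5 ← R5 − R3: [0, 0, 0, 0, 0, 0]
Echelon form has 3 nonzero rows, so rank(C) = 3.
The rank gives the maximum number of linearly independent columns: 3.

3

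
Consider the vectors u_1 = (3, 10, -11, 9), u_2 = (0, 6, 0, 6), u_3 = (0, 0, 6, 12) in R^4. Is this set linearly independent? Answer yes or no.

yes

Form the matrix with these vectors as rows and row reduce.
3 nonzero rows, so the 3 vectors span a space of dimension 3.
Since 3 = 3, the vectors are linearly independent.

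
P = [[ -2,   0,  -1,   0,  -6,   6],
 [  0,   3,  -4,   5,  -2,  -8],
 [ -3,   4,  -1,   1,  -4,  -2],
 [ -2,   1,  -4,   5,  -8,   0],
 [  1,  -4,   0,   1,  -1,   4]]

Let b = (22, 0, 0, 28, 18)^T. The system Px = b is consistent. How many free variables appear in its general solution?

2

Row reduce the augmented matrix [P | b].
R3 ← R3 − (3/2)·R1: [0, 4, 1/2, 1, 5, -11, -33]
R4 ← R4 − R1: [0, 1, -3, 5, -2, -6, 6]
R5 ← R5 + (1/2)·R1: [0, -4, -1/2, 1, -4, 7, 29]
R3 ← R3 − (4/3)·R2: [0, 0, 35/6, -17/3, 23/3, -1/3, -33]
R4 ← R4 − (1/3)·R2: [0, 0, -5/3, 10/3, -4/3, -10/3, 6]
R5 ← R5 + (4/3)·R2: [0, 0, -35/6, 23/3, -20/3, -11/3, 29]
R4 ← R4 + (2/7)·R3: [0, 0, 0, 12/7, 6/7, -24/7, -24/7]
R5 ← R5 + R3: [0, 0, 0, 2, 1, -4, -4]
R5 ← R5 − (7/6)·R4: [0, 0, 0, 0, 0, 0, 0]
The echelon form has 4 nonzero rows, and every pivot lies in the first 6 columns, so rank(P) = rank([P|b]) = 4.
The system is consistent.
Free variables = (unknowns) − (rank) = 6 − 4 = 2.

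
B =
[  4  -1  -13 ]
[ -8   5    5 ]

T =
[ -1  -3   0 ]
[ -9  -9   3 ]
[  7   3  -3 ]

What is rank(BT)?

First compute BT:
[[-86, -42,  36],
 [ -2,  -6,   0]]
Now row reduce the product.
R2 ← R2 − (1/43)·R1: [0, -216/43, -36/43]
2 nonzero rows, so rank(BT) = 2.

2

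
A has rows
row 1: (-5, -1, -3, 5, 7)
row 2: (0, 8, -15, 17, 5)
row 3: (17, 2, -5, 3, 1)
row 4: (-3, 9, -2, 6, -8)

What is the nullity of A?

Row reduce to echelon form.
R3 ← R3 + (17/5)·R1: [0, -7/5, -76/5, 20, 124/5]
R4 ← R4 − (3/5)·R1: [0, 48/5, -1/5, 3, -61/5]
R3 ← R3 + (7/40)·R2: [0, 0, -713/40, 919/40, 1027/40]
R4 ← R4 − (6/5)·R2: [0, 0, 89/5, -87/5, -91/5]
R4 ← R4 + (712/713)·R3: [0, 0, 0, 3952/713, 5304/713]
4 nonzero rows, so rank(A) = 4.
A has 5 columns; by rank–nullity, nullity = 5 − 4 = 1.

1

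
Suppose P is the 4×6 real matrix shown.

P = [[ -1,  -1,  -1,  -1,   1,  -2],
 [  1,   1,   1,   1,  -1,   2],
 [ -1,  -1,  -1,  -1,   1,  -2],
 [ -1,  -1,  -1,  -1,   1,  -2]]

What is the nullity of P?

Row reduce to echelon form.
R2 ← R2 + R1: [0, 0, 0, 0, 0, 0]
R3 ← R3 − R1: [0, 0, 0, 0, 0, 0]
R4 ← R4 − R1: [0, 0, 0, 0, 0, 0]
1 nonzero row, so rank(P) = 1.
P has 6 columns; by rank–nullity, nullity = 6 − 1 = 5.

5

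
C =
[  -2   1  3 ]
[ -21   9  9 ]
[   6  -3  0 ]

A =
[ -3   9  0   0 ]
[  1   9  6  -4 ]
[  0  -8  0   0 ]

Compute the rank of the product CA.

First compute CA:
[[  7, -33,   6,  -4],
 [ 72, -180,  54, -36],
 [-21,  27, -18,  12]]
Now row reduce the product.
R2 ← R2 − (72/7)·R1: [0, 1116/7, -54/7, 36/7]
R3 ← R3 + (3)·R1: [0, -72, 0, 0]
R3 ← R3 + (14/31)·R2: [0, 0, -108/31, 72/31]
3 nonzero rows, so rank(CA) = 3.

3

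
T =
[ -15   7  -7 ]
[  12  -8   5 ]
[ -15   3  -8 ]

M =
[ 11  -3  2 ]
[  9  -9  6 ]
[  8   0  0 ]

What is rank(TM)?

2

First compute TM:
[[-158, -18,  12],
 [100,  36, -24],
 [-202,  18, -12]]
Now row reduce the product.
R2 ← R2 + (50/79)·R1: [0, 1944/79, -1296/79]
R3 ← R3 − (101/79)·R1: [0, 3240/79, -2160/79]
R3 ← R3 − (5/3)·R2: [0, 0, 0]
2 nonzero rows, so rank(TM) = 2.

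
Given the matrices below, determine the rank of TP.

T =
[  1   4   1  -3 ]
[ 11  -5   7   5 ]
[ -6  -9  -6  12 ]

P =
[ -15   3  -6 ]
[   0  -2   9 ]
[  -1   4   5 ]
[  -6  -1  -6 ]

3

First compute TP:
[[  2,   2,  53],
 [-202,  66, -106],
 [ 24, -36, -147]]
Now row reduce the product.
R2 ← R2 + (101)·R1: [0, 268, 5247]
R3 ← R3 − (12)·R1: [0, -60, -783]
R3 ← R3 + (15/67)·R2: [0, 0, 26244/67]
3 nonzero rows, so rank(TP) = 3.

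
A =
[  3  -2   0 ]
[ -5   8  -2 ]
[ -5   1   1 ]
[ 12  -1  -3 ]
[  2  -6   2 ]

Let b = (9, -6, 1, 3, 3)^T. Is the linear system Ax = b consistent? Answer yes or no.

Row reduce the augmented matrix [A | b].
R2 ← R2 + (5/3)·R1: [0, 14/3, -2, 9]
R3 ← R3 + (5/3)·R1: [0, -7/3, 1, 16]
R4 ← R4 − (4)·R1: [0, 7, -3, -33]
R5 ← R5 − (2/3)·R1: [0, -14/3, 2, -3]
R3 ← R3 + (1/2)·R2: [0, 0, 0, 41/2]
R4 ← R4 − (3/2)·R2: [0, 0, 0, -93/2]
R5 ← R5 + R2: [0, 0, 0, 6]
R4 ← R4 + (93/41)·R3: [0, 0, 0, 0]
R5 ← R5 − (12/41)·R3: [0, 0, 0, 0]
The echelon form has 3 nonzero rows; the last pivot sits in the augmented column, so rank(A) = 2 but rank([A|b]) = 3.
Since the ranks differ, the system is inconsistent.

no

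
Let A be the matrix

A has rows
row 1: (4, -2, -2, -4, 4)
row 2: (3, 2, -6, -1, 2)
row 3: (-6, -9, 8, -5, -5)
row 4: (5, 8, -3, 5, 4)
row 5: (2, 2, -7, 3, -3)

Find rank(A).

Row reduce to echelon form.
R2 ← R2 − (3/4)·R1: [0, 7/2, -9/2, 2, -1]
R3 ← R3 + (3/2)·R1: [0, -12, 5, -11, 1]
R4 ← R4 − (5/4)·R1: [0, 21/2, -1/2, 10, -1]
R5 ← R5 − (1/2)·R1: [0, 3, -6, 5, -5]
R3 ← R3 + (24/7)·R2: [0, 0, -73/7, -29/7, -17/7]
R4 ← R4 − (3)·R2: [0, 0, 13, 4, 2]
R5 ← R5 − (6/7)·R2: [0, 0, -15/7, 23/7, -29/7]
R4 ← R4 + (91/73)·R3: [0, 0, 0, -85/73, -75/73]
R5 ← R5 − (15/73)·R3: [0, 0, 0, 302/73, -266/73]
R5 ← R5 + (302/85)·R4: [0, 0, 0, 0, -124/17]
Echelon form has 5 nonzero rows, so rank(A) = 5.

5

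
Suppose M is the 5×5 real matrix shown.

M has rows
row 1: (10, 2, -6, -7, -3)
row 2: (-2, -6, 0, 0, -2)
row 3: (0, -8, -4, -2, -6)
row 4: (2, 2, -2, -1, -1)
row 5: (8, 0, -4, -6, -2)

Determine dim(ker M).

2

Row reduce to echelon form.
R2 ← R2 + (1/5)·R1: [0, -28/5, -6/5, -7/5, -13/5]
R4 ← R4 − (1/5)·R1: [0, 8/5, -4/5, 2/5, -2/5]
R5 ← R5 − (4/5)·R1: [0, -8/5, 4/5, -2/5, 2/5]
R3 ← R3 − (10/7)·R2: [0, 0, -16/7, 0, -16/7]
R4 ← R4 + (2/7)·R2: [0, 0, -8/7, 0, -8/7]
R5 ← R5 − (2/7)·R2: [0, 0, 8/7, 0, 8/7]
R4 ← R4 − (1/2)·R3: [0, 0, 0, 0, 0]
R5 ← R5 + (1/2)·R3: [0, 0, 0, 0, 0]
3 nonzero rows, so rank(M) = 3.
M has 5 columns; by rank–nullity, nullity = 5 − 3 = 2.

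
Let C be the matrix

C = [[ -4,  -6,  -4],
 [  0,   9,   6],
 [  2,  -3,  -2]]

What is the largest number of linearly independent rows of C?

2

Row reduce to echelon form.
R3 ← R3 + (1/2)·R1: [0, -6, -4]
R3 ← R3 + (2/3)·R2: [0, 0, 0]
Echelon form has 2 nonzero rows, so rank(C) = 2.
The rank gives the maximum number of linearly independent rows: 2.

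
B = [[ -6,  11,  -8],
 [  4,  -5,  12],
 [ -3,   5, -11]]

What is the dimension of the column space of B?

Row reduce to echelon form.
R2 ← R2 + (2/3)·R1: [0, 7/3, 20/3]
R3 ← R3 − (1/2)·R1: [0, -1/2, -7]
R3 ← R3 + (3/14)·R2: [0, 0, -39/7]
Echelon form has 3 nonzero rows, so rank(B) = 3.
The column space has dimension equal to the rank: 3.

3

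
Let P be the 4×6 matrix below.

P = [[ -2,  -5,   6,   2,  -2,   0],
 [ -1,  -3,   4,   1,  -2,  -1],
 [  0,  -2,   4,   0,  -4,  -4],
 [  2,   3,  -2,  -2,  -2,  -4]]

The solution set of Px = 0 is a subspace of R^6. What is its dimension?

4

Row reduce to echelon form.
R2 ← R2 − (1/2)·R1: [0, -1/2, 1, 0, -1, -1]
R4 ← R4 + R1: [0, -2, 4, 0, -4, -4]
R3 ← R3 − (4)·R2: [0, 0, 0, 0, 0, 0]
R4 ← R4 − (4)·R2: [0, 0, 0, 0, 0, 0]
2 nonzero rows, so rank(P) = 2.
P has 6 columns; by rank–nullity, nullity = 6 − 2 = 4.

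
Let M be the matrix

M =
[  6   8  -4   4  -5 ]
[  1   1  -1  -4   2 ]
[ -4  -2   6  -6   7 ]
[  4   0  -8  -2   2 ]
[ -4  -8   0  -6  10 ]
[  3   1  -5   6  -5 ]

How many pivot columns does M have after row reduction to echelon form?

4

Row reduce to echelon form.
R2 ← R2 − (1/6)·R1: [0, -1/3, -1/3, -14/3, 17/6]
R3 ← R3 + (2/3)·R1: [0, 10/3, 10/3, -10/3, 11/3]
R4 ← R4 − (2/3)·R1: [0, -16/3, -16/3, -14/3, 16/3]
R5 ← R5 + (2/3)·R1: [0, -8/3, -8/3, -10/3, 20/3]
R6 ← R6 − (1/2)·R1: [0, -3, -3, 4, -5/2]
R3 ← R3 + (10)·R2: [0, 0, 0, -50, 32]
R4 ← R4 − (16)·R2: [0, 0, 0, 70, -40]
R5 ← R5 − (8)·R2: [0, 0, 0, 34, -16]
R6 ← R6 − (9)·R2: [0, 0, 0, 46, -28]
R4 ← R4 + (7/5)·R3: [0, 0, 0, 0, 24/5]
R5 ← R5 + (17/25)·R3: [0, 0, 0, 0, 144/25]
R6 ← R6 + (23/25)·R3: [0, 0, 0, 0, 36/25]
R5 ← R5 − (6/5)·R4: [0, 0, 0, 0, 0]
R6 ← R6 − (3/10)·R4: [0, 0, 0, 0, 0]
Echelon form has 4 nonzero rows, so rank(M) = 4.
Each nonzero row contributes one pivot column: 4 pivot columns.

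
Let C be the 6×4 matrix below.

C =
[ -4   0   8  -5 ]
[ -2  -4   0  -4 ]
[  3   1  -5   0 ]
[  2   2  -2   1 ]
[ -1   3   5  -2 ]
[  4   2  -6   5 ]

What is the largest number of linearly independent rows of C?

Row reduce to echelon form.
R2 ← R2 − (1/2)·R1: [0, -4, -4, -3/2]
R3 ← R3 + (3/4)·R1: [0, 1, 1, -15/4]
R4 ← R4 + (1/2)·R1: [0, 2, 2, -3/2]
R5 ← R5 − (1/4)·R1: [0, 3, 3, -3/4]
R6 ← R6 + R1: [0, 2, 2, 0]
R3 ← R3 + (1/4)·R2: [0, 0, 0, -33/8]
R4 ← R4 + (1/2)·R2: [0, 0, 0, -9/4]
R5 ← R5 + (3/4)·R2: [0, 0, 0, -15/8]
R6 ← R6 + (1/2)·R2: [0, 0, 0, -3/4]
R4 ← R4 − (6/11)·R3: [0, 0, 0, 0]
R5 ← R5 − (5/11)·R3: [0, 0, 0, 0]
R6 ← R6 − (2/11)·R3: [0, 0, 0, 0]
Echelon form has 3 nonzero rows, so rank(C) = 3.
The rank gives the maximum number of linearly independent rows: 3.

3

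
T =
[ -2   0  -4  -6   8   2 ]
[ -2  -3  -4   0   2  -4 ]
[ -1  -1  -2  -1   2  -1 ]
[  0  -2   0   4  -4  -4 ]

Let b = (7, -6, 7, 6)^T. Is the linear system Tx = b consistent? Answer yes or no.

no

Row reduce the augmented matrix [T | b].
R2 ← R2 − R1: [0, -3, 0, 6, -6, -6, -13]
R3 ← R3 − (1/2)·R1: [0, -1, 0, 2, -2, -2, 7/2]
R3 ← R3 − (1/3)·R2: [0, 0, 0, 0, 0, 0, 47/6]
R4 ← R4 − (2/3)·R2: [0, 0, 0, 0, 0, 0, 44/3]
R4 ← R4 − (88/47)·R3: [0, 0, 0, 0, 0, 0, 0]
The echelon form has 3 nonzero rows; the last pivot sits in the augmented column, so rank(T) = 2 but rank([T|b]) = 3.
Since the ranks differ, the system is inconsistent.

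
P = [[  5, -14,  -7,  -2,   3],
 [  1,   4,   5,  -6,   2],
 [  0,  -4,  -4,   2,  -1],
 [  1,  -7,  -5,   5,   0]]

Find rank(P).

Row reduce to echelon form.
R2 ← R2 − (1/5)·R1: [0, 34/5, 32/5, -28/5, 7/5]
R4 ← R4 − (1/5)·R1: [0, -21/5, -18/5, 27/5, -3/5]
R3 ← R3 + (10/17)·R2: [0, 0, -4/17, -22/17, -3/17]
R4 ← R4 + (21/34)·R2: [0, 0, 6/17, 33/17, 9/34]
R4 ← R4 + (3/2)·R3: [0, 0, 0, 0, 0]
Echelon form has 3 nonzero rows, so rank(P) = 3.

3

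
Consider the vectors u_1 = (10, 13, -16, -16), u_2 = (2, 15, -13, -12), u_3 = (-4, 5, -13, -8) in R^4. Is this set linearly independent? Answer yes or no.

yes

Form the matrix with these vectors as rows and row reduce.
R2 ← R2 − (1/5)·R1: [0, 62/5, -49/5, -44/5]
R3 ← R3 + (2/5)·R1: [0, 51/5, -97/5, -72/5]
R3 ← R3 − (51/62)·R2: [0, 0, -703/62, -222/31]
3 nonzero rows, so the 3 vectors span a space of dimension 3.
Since 3 = 3, the vectors are linearly independent.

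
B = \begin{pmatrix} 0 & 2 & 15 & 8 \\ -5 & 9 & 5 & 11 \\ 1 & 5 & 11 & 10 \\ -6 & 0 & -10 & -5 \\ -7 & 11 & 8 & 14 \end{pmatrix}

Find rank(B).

3

Row reduce to echelon form.
Swap R1 ↔ R2
R3 ← R3 + (1/5)·R1: [0, 34/5, 12, 61/5]
R4 ← R4 − (6/5)·R1: [0, -54/5, -16, -91/5]
R5 ← R5 − (7/5)·R1: [0, -8/5, 1, -7/5]
R3 ← R3 − (17/5)·R2: [0, 0, -39, -15]
R4 ← R4 + (27/5)·R2: [0, 0, 65, 25]
R5 ← R5 + (4/5)·R2: [0, 0, 13, 5]
R4 ← R4 + (5/3)·R3: [0, 0, 0, 0]
R5 ← R5 + (1/3)·R3: [0, 0, 0, 0]
Echelon form has 3 nonzero rows, so rank(B) = 3.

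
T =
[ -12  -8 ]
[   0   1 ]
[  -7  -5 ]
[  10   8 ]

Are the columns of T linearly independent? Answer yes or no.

Row reduce T to echelon form.
R3 ← R3 − (7/12)·R1: [0, -1/3]
R4 ← R4 + (5/6)·R1: [0, 4/3]
R3 ← R3 + (1/3)·R2: [0, 0]
R4 ← R4 − (4/3)·R2: [0, 0]
2 pivots among 2 columns.
Every column is a pivot column, so the columns are linearly independent.

yes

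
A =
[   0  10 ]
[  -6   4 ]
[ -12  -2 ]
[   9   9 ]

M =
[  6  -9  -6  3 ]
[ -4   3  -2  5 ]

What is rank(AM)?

2

First compute AM:
[[-40,  30, -20,  50],
 [-52,  66,  28,   2],
 [-64, 102,  76, -46],
 [ 18, -54, -72,  72]]
Now row reduce the product.
R2 ← R2 − (13/10)·R1: [0, 27, 54, -63]
R3 ← R3 − (8/5)·R1: [0, 54, 108, -126]
R4 ← R4 + (9/20)·R1: [0, -81/2, -81, 189/2]
R3 ← R3 − (2)·R2: [0, 0, 0, 0]
R4 ← R4 + (3/2)·R2: [0, 0, 0, 0]
2 nonzero rows, so rank(AM) = 2.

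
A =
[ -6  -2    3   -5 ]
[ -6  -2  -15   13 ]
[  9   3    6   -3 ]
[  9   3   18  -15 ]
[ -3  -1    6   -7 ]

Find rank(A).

Row reduce to echelon form.
R2 ← R2 − R1: [0, 0, -18, 18]
R3 ← R3 + (3/2)·R1: [0, 0, 21/2, -21/2]
R4 ← R4 + (3/2)·R1: [0, 0, 45/2, -45/2]
R5 ← R5 − (1/2)·R1: [0, 0, 9/2, -9/2]
R3 ← R3 + (7/12)·R2: [0, 0, 0, 0]
R4 ← R4 + (5/4)·R2: [0, 0, 0, 0]
R5 ← R5 + (1/4)·R2: [0, 0, 0, 0]
Echelon form has 2 nonzero rows, so rank(A) = 2.

2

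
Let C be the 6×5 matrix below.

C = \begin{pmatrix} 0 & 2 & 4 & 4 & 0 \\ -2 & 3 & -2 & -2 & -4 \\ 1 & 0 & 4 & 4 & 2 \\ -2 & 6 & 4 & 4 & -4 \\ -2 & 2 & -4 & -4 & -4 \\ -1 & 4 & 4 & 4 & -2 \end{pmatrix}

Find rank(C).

Row reduce to echelon form.
Swap R1 ↔ R2
R3 ← R3 + (1/2)·R1: [0, 3/2, 3, 3, 0]
R4 ← R4 − R1: [0, 3, 6, 6, 0]
R5 ← R5 − R1: [0, -1, -2, -2, 0]
R6 ← R6 − (1/2)·R1: [0, 5/2, 5, 5, 0]
R3 ← R3 − (3/4)·R2: [0, 0, 0, 0, 0]
R4 ← R4 − (3/2)·R2: [0, 0, 0, 0, 0]
R5 ← R5 + (1/2)·R2: [0, 0, 0, 0, 0]
R6 ← R6 − (5/4)·R2: [0, 0, 0, 0, 0]
Echelon form has 2 nonzero rows, so rank(C) = 2.

2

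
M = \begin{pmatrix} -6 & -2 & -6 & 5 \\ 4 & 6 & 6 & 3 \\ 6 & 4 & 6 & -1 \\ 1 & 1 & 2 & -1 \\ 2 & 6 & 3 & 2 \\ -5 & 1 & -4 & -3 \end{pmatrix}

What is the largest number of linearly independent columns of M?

Row reduce to echelon form.
R2 ← R2 + (2/3)·R1: [0, 14/3, 2, 19/3]
R3 ← R3 + R1: [0, 2, 0, 4]
R4 ← R4 + (1/6)·R1: [0, 2/3, 1, -1/6]
R5 ← R5 + (1/3)·R1: [0, 16/3, 1, 11/3]
R6 ← R6 − (5/6)·R1: [0, 8/3, 1, -43/6]
R3 ← R3 − (3/7)·R2: [0, 0, -6/7, 9/7]
R4 ← R4 − (1/7)·R2: [0, 0, 5/7, -15/14]
R5 ← R5 − (8/7)·R2: [0, 0, -9/7, -25/7]
R6 ← R6 − (4/7)·R2: [0, 0, -1/7, -151/14]
R4 ← R4 + (5/6)·R3: [0, 0, 0, 0]
R5 ← R5 − (3/2)·R3: [0, 0, 0, -11/2]
R6 ← R6 − (1/6)·R3: [0, 0, 0, -11]
Swap R4 ↔ R5
R6 ← R6 − (2)·R4: [0, 0, 0, 0]
Echelon form has 4 nonzero rows, so rank(M) = 4.
The rank gives the maximum number of linearly independent columns: 4.

4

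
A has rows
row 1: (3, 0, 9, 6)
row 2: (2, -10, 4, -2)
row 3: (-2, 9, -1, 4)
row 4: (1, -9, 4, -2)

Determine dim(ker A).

Row reduce to echelon form.
R2 ← R2 − (2/3)·R1: [0, -10, -2, -6]
R3 ← R3 + (2/3)·R1: [0, 9, 5, 8]
R4 ← R4 − (1/3)·R1: [0, -9, 1, -4]
R3 ← R3 + (9/10)·R2: [0, 0, 16/5, 13/5]
R4 ← R4 − (9/10)·R2: [0, 0, 14/5, 7/5]
R4 ← R4 − (7/8)·R3: [0, 0, 0, -7/8]
4 nonzero rows, so rank(A) = 4.
A has 4 columns; by rank–nullity, nullity = 4 − 4 = 0.

0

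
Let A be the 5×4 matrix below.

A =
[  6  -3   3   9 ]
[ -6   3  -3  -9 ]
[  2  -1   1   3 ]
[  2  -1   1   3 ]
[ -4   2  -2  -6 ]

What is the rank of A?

1

Row reduce to echelon form.
R2 ← R2 + R1: [0, 0, 0, 0]
R3 ← R3 − (1/3)·R1: [0, 0, 0, 0]
R4 ← R4 − (1/3)·R1: [0, 0, 0, 0]
R5 ← R5 + (2/3)·R1: [0, 0, 0, 0]
Echelon form has 1 nonzero row, so rank(A) = 1.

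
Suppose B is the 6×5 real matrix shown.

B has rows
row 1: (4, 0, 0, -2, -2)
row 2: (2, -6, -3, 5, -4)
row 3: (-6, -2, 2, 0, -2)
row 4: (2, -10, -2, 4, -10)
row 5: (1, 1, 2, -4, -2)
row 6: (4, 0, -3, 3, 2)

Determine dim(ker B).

Row reduce to echelon form.
R2 ← R2 − (1/2)·R1: [0, -6, -3, 6, -3]
R3 ← R3 + (3/2)·R1: [0, -2, 2, -3, -5]
R4 ← R4 − (1/2)·R1: [0, -10, -2, 5, -9]
R5 ← R5 − (1/4)·R1: [0, 1, 2, -7/2, -3/2]
R6 ← R6 − R1: [0, 0, -3, 5, 4]
R3 ← R3 − (1/3)·R2: [0, 0, 3, -5, -4]
R4 ← R4 − (5/3)·R2: [0, 0, 3, -5, -4]
R5 ← R5 + (1/6)·R2: [0, 0, 3/2, -5/2, -2]
R4 ← R4 − R3: [0, 0, 0, 0, 0]
R5 ← R5 − (1/2)·R3: [0, 0, 0, 0, 0]
R6 ← R6 + R3: [0, 0, 0, 0, 0]
3 nonzero rows, so rank(B) = 3.
B has 5 columns; by rank–nullity, nullity = 5 − 3 = 2.

2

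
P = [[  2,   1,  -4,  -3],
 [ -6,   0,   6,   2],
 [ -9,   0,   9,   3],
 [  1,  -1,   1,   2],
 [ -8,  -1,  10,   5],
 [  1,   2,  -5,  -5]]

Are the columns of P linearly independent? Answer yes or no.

Row reduce P to echelon form.
R2 ← R2 + (3)·R1: [0, 3, -6, -7]
R3 ← R3 + (9/2)·R1: [0, 9/2, -9, -21/2]
R4 ← R4 − (1/2)·R1: [0, -3/2, 3, 7/2]
R5 ← R5 + (4)·R1: [0, 3, -6, -7]
R6 ← R6 − (1/2)·R1: [0, 3/2, -3, -7/2]
R3 ← R3 − (3/2)·R2: [0, 0, 0, 0]
R4 ← R4 + (1/2)·R2: [0, 0, 0, 0]
R5 ← R5 − R2: [0, 0, 0, 0]
R6 ← R6 − (1/2)·R2: [0, 0, 0, 0]
2 pivots among 4 columns.
Only 2 < 4 pivot columns, so the columns are linearly dependent.

no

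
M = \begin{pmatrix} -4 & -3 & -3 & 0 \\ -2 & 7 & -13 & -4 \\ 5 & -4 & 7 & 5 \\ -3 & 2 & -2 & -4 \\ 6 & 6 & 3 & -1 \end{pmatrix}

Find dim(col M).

Row reduce to echelon form.
R2 ← R2 − (1/2)·R1: [0, 17/2, -23/2, -4]
R3 ← R3 + (5/4)·R1: [0, -31/4, 13/4, 5]
R4 ← R4 − (3/4)·R1: [0, 17/4, 1/4, -4]
R5 ← R5 + (3/2)·R1: [0, 3/2, -3/2, -1]
R3 ← R3 + (31/34)·R2: [0, 0, -123/17, 23/17]
R4 ← R4 − (1/2)·R2: [0, 0, 6, -2]
R5 ← R5 − (3/17)·R2: [0, 0, 9/17, -5/17]
R4 ← R4 + (34/41)·R3: [0, 0, 0, -36/41]
R5 ← R5 + (3/41)·R3: [0, 0, 0, -8/41]
R5 ← R5 − (2/9)·R4: [0, 0, 0, 0]
Echelon form has 4 nonzero rows, so rank(M) = 4.
The column space has dimension equal to the rank: 4.

4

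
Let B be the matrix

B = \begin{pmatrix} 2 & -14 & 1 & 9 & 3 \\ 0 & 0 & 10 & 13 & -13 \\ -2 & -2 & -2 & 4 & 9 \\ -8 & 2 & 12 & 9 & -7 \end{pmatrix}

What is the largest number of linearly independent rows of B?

4

Row reduce to echelon form.
R3 ← R3 + R1: [0, -16, -1, 13, 12]
R4 ← R4 + (4)·R1: [0, -54, 16, 45, 5]
Swap R2 ↔ R3
R4 ← R4 − (27/8)·R2: [0, 0, 155/8, 9/8, -71/2]
R4 ← R4 − (31/16)·R3: [0, 0, 0, -385/16, -165/16]
Echelon form has 4 nonzero rows, so rank(B) = 4.
The rank gives the maximum number of linearly independent rows: 4.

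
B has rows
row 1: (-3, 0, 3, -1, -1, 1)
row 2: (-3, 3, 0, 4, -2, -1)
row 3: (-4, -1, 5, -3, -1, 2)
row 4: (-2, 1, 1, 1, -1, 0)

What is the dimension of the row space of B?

Row reduce to echelon form.
R2 ← R2 − R1: [0, 3, -3, 5, -1, -2]
R3 ← R3 − (4/3)·R1: [0, -1, 1, -5/3, 1/3, 2/3]
R4 ← R4 − (2/3)·R1: [0, 1, -1, 5/3, -1/3, -2/3]
R3 ← R3 + (1/3)·R2: [0, 0, 0, 0, 0, 0]
R4 ← R4 − (1/3)·R2: [0, 0, 0, 0, 0, 0]
Echelon form has 2 nonzero rows, so rank(B) = 2.
The row space has dimension equal to the rank: 2.

2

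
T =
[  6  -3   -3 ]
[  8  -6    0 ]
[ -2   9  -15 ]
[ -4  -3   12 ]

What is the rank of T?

Row reduce to echelon form.
R2 ← R2 − (4/3)·R1: [0, -2, 4]
R3 ← R3 + (1/3)·R1: [0, 8, -16]
R4 ← R4 + (2/3)·R1: [0, -5, 10]
R3 ← R3 + (4)·R2: [0, 0, 0]
R4 ← R4 − (5/2)·R2: [0, 0, 0]
Echelon form has 2 nonzero rows, so rank(T) = 2.

2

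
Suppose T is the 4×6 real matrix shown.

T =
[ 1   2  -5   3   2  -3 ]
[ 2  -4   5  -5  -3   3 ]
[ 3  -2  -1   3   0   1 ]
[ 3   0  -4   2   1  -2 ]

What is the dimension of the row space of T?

3

Row reduce to echelon form.
R2 ← R2 − (2)·R1: [0, -8, 15, -11, -7, 9]
R3 ← R3 − (3)·R1: [0, -8, 14, -6, -6, 10]
R4 ← R4 − (3)·R1: [0, -6, 11, -7, -5, 7]
R3 ← R3 − R2: [0, 0, -1, 5, 1, 1]
R4 ← R4 − (3/4)·R2: [0, 0, -1/4, 5/4, 1/4, 1/4]
R4 ← R4 − (1/4)·R3: [0, 0, 0, 0, 0, 0]
Echelon form has 3 nonzero rows, so rank(T) = 3.
The row space has dimension equal to the rank: 3.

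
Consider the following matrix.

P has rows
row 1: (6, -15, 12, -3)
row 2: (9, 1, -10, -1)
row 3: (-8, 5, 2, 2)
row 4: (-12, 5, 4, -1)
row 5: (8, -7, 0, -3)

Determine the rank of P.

3

Row reduce to echelon form.
R2 ← R2 − (3/2)·R1: [0, 47/2, -28, 7/2]
R3 ← R3 + (4/3)·R1: [0, -15, 18, -2]
R4 ← R4 + (2)·R1: [0, -25, 28, -7]
R5 ← R5 − (4/3)·R1: [0, 13, -16, 1]
R3 ← R3 + (30/47)·R2: [0, 0, 6/47, 11/47]
R4 ← R4 + (50/47)·R2: [0, 0, -84/47, -154/47]
R5 ← R5 − (26/47)·R2: [0, 0, -24/47, -44/47]
R4 ← R4 + (14)·R3: [0, 0, 0, 0]
R5 ← R5 + (4)·R3: [0, 0, 0, 0]
Echelon form has 3 nonzero rows, so rank(P) = 3.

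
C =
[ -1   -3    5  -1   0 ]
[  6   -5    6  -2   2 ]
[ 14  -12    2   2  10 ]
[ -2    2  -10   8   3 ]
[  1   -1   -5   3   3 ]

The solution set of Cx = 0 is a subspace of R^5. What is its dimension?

Row reduce to echelon form.
R2 ← R2 + (6)·R1: [0, -23, 36, -8, 2]
R3 ← R3 + (14)·R1: [0, -54, 72, -12, 10]
R4 ← R4 − (2)·R1: [0, 8, -20, 10, 3]
R5 ← R5 + R1: [0, -4, 0, 2, 3]
R3 ← R3 − (54/23)·R2: [0, 0, -288/23, 156/23, 122/23]
R4 ← R4 + (8/23)·R2: [0, 0, -172/23, 166/23, 85/23]
R5 ← R5 − (4/23)·R2: [0, 0, -144/23, 78/23, 61/23]
R4 ← R4 − (43/72)·R3: [0, 0, 0, 19/6, 19/36]
R5 ← R5 − (1/2)·R3: [0, 0, 0, 0, 0]
4 nonzero rows, so rank(C) = 4.
C has 5 columns; by rank–nullity, nullity = 5 − 4 = 1.

1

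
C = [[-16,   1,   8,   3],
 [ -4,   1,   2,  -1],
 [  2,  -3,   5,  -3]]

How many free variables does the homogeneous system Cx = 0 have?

Row reduce to echelon form.
R2 ← R2 − (1/4)·R1: [0, 3/4, 0, -7/4]
R3 ← R3 + (1/8)·R1: [0, -23/8, 6, -21/8]
R3 ← R3 + (23/6)·R2: [0, 0, 6, -28/3]
3 nonzero rows, so rank(C) = 3.
C has 4 columns; by rank–nullity, nullity = 4 − 3 = 1.

1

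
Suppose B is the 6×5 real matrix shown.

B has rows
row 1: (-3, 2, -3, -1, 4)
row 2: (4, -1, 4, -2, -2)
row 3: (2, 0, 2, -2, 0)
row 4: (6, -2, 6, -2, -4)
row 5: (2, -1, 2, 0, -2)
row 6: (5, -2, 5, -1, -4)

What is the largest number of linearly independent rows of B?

2

Row reduce to echelon form.
R2 ← R2 + (4/3)·R1: [0, 5/3, 0, -10/3, 10/3]
R3 ← R3 + (2/3)·R1: [0, 4/3, 0, -8/3, 8/3]
R4 ← R4 + (2)·R1: [0, 2, 0, -4, 4]
R5 ← R5 + (2/3)·R1: [0, 1/3, 0, -2/3, 2/3]
R6 ← R6 + (5/3)·R1: [0, 4/3, 0, -8/3, 8/3]
R3 ← R3 − (4/5)·R2: [0, 0, 0, 0, 0]
R4 ← R4 − (6/5)·R2: [0, 0, 0, 0, 0]
R5 ← R5 − (1/5)·R2: [0, 0, 0, 0, 0]
R6 ← R6 − (4/5)·R2: [0, 0, 0, 0, 0]
Echelon form has 2 nonzero rows, so rank(B) = 2.
The rank gives the maximum number of linearly independent rows: 2.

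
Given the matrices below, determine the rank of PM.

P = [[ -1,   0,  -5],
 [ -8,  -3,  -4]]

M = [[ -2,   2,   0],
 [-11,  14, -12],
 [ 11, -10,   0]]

2

First compute PM:
[[-53,  48,   0],
 [  5, -18,  36]]
Now row reduce the product.
R2 ← R2 + (5/53)·R1: [0, -714/53, 36]
2 nonzero rows, so rank(PM) = 2.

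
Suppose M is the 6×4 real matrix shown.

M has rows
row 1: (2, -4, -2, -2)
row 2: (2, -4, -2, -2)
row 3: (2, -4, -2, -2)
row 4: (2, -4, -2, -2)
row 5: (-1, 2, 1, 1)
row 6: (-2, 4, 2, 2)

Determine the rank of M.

1

Row reduce to echelon form.
R2 ← R2 − R1: [0, 0, 0, 0]
R3 ← R3 − R1: [0, 0, 0, 0]
R4 ← R4 − R1: [0, 0, 0, 0]
R5 ← R5 + (1/2)·R1: [0, 0, 0, 0]
R6 ← R6 + R1: [0, 0, 0, 0]
Echelon form has 1 nonzero row, so rank(M) = 1.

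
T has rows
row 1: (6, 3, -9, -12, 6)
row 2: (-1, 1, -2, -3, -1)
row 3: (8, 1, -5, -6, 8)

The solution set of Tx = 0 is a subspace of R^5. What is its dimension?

3

Row reduce to echelon form.
R2 ← R2 + (1/6)·R1: [0, 3/2, -7/2, -5, 0]
R3 ← R3 − (4/3)·R1: [0, -3, 7, 10, 0]
R3 ← R3 + (2)·R2: [0, 0, 0, 0, 0]
2 nonzero rows, so rank(T) = 2.
T has 5 columns; by rank–nullity, nullity = 5 − 2 = 3.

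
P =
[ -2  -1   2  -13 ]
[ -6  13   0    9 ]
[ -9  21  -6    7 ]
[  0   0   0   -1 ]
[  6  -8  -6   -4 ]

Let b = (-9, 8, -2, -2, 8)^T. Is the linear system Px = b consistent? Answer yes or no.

Row reduce the augmented matrix [P | b].
R2 ← R2 − (3)·R1: [0, 16, -6, 48, 35]
R3 ← R3 − (9/2)·R1: [0, 51/2, -15, 131/2, 77/2]
R5 ← R5 + (3)·R1: [0, -11, 0, -43, -19]
R3 ← R3 − (51/32)·R2: [0, 0, -87/16, -11, -553/32]
R5 ← R5 + (11/16)·R2: [0, 0, -33/8, -10, 81/16]
R5 ← R5 − (22/29)·R3: [0, 0, 0, -48/29, 527/29]
R5 ← R5 − (48/29)·R4: [0, 0, 0, 0, 623/29]
The echelon form has 5 nonzero rows; the last pivot sits in the augmented column, so rank(P) = 4 but rank([P|b]) = 5.
Since the ranks differ, the system is inconsistent.

no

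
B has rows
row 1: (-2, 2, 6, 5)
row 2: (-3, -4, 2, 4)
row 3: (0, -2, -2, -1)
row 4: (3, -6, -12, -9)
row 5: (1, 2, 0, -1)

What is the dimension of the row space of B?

Row reduce to echelon form.
R2 ← R2 − (3/2)·R1: [0, -7, -7, -7/2]
R4 ← R4 + (3/2)·R1: [0, -3, -3, -3/2]
R5 ← R5 + (1/2)·R1: [0, 3, 3, 3/2]
R3 ← R3 − (2/7)·R2: [0, 0, 0, 0]
R4 ← R4 − (3/7)·R2: [0, 0, 0, 0]
R5 ← R5 + (3/7)·R2: [0, 0, 0, 0]
Echelon form has 2 nonzero rows, so rank(B) = 2.
The row space has dimension equal to the rank: 2.

2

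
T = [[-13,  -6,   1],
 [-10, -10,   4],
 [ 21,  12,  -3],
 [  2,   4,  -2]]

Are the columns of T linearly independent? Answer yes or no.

no

Row reduce T to echelon form.
R2 ← R2 − (10/13)·R1: [0, -70/13, 42/13]
R3 ← R3 + (21/13)·R1: [0, 30/13, -18/13]
R4 ← R4 + (2/13)·R1: [0, 40/13, -24/13]
R3 ← R3 + (3/7)·R2: [0, 0, 0]
R4 ← R4 + (4/7)·R2: [0, 0, 0]
2 pivots among 3 columns.
Only 2 < 3 pivot columns, so the columns are linearly dependent.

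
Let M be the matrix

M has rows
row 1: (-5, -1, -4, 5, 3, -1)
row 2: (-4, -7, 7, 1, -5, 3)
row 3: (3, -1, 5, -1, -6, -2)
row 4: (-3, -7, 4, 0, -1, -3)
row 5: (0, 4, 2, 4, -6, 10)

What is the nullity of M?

Row reduce to echelon form.
R2 ← R2 − (4/5)·R1: [0, -31/5, 51/5, -3, -37/5, 19/5]
R3 ← R3 + (3/5)·R1: [0, -8/5, 13/5, 2, -21/5, -13/5]
R4 ← R4 − (3/5)·R1: [0, -32/5, 32/5, -3, -14/5, -12/5]
R3 ← R3 − (8/31)·R2: [0, 0, -1/31, 86/31, -71/31, -111/31]
R4 ← R4 − (32/31)·R2: [0, 0, -128/31, 3/31, 150/31, -196/31]
R5 ← R5 + (20/31)·R2: [0, 0, 266/31, 64/31, -334/31, 386/31]
R4 ← R4 − (128)·R3: [0, 0, 0, -355, 298, 452]
R5 ← R5 + (266)·R3: [0, 0, 0, 740, -620, -940]
R5 ← R5 + (148/71)·R4: [0, 0, 0, 0, 84/71, 156/71]
5 nonzero rows, so rank(M) = 5.
M has 6 columns; by rank–nullity, nullity = 6 − 5 = 1.

1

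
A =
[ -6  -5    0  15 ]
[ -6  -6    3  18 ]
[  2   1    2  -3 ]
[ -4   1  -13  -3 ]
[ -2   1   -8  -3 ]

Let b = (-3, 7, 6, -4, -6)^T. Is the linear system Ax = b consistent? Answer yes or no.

no

Row reduce the augmented matrix [A | b].
R2 ← R2 − R1: [0, -1, 3, 3, 10]
R3 ← R3 + (1/3)·R1: [0, -2/3, 2, 2, 5]
R4 ← R4 − (2/3)·R1: [0, 13/3, -13, -13, -2]
R5 ← R5 − (1/3)·R1: [0, 8/3, -8, -8, -5]
R3 ← R3 − (2/3)·R2: [0, 0, 0, 0, -5/3]
R4 ← R4 + (13/3)·R2: [0, 0, 0, 0, 124/3]
R5 ← R5 + (8/3)·R2: [0, 0, 0, 0, 65/3]
R4 ← R4 + (124/5)·R3: [0, 0, 0, 0, 0]
R5 ← R5 + (13)·R3: [0, 0, 0, 0, 0]
The echelon form has 3 nonzero rows; the last pivot sits in the augmented column, so rank(A) = 2 but rank([A|b]) = 3.
Since the ranks differ, the system is inconsistent.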